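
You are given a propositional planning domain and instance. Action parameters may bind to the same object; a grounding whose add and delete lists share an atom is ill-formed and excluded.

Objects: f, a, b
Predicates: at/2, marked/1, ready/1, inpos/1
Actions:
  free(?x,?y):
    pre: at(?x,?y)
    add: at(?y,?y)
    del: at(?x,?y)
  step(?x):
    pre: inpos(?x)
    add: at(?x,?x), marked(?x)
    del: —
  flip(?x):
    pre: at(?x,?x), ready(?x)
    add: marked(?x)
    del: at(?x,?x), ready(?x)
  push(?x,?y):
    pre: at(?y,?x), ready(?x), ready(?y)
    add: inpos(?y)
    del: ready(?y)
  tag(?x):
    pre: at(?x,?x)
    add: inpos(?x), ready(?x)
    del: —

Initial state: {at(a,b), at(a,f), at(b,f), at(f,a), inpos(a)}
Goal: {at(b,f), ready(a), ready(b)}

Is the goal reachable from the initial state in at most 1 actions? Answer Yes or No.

1. free(f,a)  →  {at(a,a), at(a,b), at(a,f), at(b,f), inpos(a)}
2. free(a,b)  →  {at(a,a), at(a,f), at(b,b), at(b,f), inpos(a)}
3. tag(a)  →  {at(a,a), at(a,f), at(b,b), at(b,f), inpos(a), ready(a)}
4. tag(b)  →  {at(a,a), at(a,f), at(b,b), at(b,f), inpos(a), inpos(b), ready(a), ready(b)}
optimal plan length = 4; 4 > 1

No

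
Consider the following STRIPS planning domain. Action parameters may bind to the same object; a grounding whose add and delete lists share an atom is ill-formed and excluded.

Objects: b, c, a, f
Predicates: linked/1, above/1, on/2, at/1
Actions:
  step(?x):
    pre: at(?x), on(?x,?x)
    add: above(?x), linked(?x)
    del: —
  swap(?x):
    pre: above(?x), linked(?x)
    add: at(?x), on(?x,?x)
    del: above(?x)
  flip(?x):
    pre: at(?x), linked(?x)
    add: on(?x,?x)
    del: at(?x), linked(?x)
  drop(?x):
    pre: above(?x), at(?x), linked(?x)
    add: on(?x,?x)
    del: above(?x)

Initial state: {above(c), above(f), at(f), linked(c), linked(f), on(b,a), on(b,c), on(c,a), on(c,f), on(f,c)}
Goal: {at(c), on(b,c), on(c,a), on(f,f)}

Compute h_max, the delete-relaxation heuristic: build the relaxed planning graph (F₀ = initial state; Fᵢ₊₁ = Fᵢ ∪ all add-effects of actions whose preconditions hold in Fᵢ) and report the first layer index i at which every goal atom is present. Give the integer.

F0 = init (10 atoms)
F1 = F0 ∪ {at(c), on(c,c), on(f,f)}  (13 atoms)
goal ⊆ F1  ⇒  h_max = 1

1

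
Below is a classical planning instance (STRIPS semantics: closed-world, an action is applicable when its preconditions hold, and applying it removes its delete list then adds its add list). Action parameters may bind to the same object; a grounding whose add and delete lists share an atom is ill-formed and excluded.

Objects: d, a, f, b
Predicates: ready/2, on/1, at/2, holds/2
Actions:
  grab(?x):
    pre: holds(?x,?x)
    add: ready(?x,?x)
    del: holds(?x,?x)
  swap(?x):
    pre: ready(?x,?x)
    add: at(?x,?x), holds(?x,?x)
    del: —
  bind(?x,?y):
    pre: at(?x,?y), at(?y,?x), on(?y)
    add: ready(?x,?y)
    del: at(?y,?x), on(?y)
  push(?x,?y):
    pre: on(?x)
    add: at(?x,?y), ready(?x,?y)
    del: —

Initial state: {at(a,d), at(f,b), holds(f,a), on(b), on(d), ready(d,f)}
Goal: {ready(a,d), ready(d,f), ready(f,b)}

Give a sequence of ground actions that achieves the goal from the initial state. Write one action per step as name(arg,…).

1. push(d,a)  →  {at(a,d), at(d,a), at(f,b), holds(f,a), on(b), on(d), ready(d,a), ready(d,f)}
2. bind(a,d)  →  {at(a,d), at(f,b), holds(f,a), on(b), ready(a,d), ready(d,a), ready(d,f)}
3. push(b,f)  →  {at(a,d), at(b,f), at(f,b), holds(f,a), on(b), ready(a,d), ready(b,f), ready(d,a), ready(d,f)}
4. bind(f,b)  →  {at(a,d), at(f,b), holds(f,a), ready(a,d), ready(b,f), ready(d,a), ready(d,f), ready(f,b)}

push(d,a); bind(a,d); push(b,f); bind(f,b)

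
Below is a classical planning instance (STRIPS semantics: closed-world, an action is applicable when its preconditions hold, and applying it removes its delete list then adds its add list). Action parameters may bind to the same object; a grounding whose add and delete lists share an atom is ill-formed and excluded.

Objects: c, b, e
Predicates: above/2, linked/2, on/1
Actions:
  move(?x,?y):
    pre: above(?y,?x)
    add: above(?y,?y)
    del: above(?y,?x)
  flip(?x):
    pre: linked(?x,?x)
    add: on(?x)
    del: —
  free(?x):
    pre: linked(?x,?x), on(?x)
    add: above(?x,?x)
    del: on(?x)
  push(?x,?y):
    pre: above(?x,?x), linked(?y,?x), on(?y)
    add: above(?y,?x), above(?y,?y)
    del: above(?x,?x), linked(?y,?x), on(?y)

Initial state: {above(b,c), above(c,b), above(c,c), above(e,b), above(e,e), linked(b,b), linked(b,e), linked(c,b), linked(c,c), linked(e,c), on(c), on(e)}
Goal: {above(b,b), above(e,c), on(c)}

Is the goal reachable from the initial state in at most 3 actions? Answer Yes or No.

Yes

1. move(c,b)  →  {above(b,b), above(c,b), above(c,c), above(e,b), above(e,e), linked(b,b), linked(b,e), linked(c,b), linked(c,c), linked(e,c), on(c), on(e)}
2. push(c,e)  →  {above(b,b), above(c,b), above(e,b), above(e,c), above(e,e), linked(b,b), linked(b,e), linked(c,b), linked(c,c), on(c)}
optimal plan length = 2; 2 ≤ 3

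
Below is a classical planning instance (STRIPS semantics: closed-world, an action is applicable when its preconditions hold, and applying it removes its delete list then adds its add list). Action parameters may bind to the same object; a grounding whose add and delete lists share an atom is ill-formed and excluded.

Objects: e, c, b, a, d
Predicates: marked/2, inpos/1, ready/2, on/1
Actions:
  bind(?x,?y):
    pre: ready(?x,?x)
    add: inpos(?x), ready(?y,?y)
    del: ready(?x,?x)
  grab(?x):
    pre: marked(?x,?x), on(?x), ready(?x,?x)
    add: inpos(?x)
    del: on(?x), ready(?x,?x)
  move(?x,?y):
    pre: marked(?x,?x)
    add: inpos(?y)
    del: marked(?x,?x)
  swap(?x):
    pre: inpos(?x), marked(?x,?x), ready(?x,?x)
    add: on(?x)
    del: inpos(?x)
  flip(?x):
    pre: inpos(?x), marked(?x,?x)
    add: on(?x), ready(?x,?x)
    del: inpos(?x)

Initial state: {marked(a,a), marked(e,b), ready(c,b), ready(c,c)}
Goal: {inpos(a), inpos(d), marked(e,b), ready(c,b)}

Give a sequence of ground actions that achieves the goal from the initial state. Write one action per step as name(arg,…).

1. bind(c,a)  →  {inpos(c), marked(a,a), marked(e,b), ready(a,a), ready(c,b)}
2. bind(a,e)  →  {inpos(a), inpos(c), marked(a,a), marked(e,b), ready(c,b), ready(e,e)}
3. move(a,d)  →  {inpos(a), inpos(c), inpos(d), marked(e,b), ready(c,b), ready(e,e)}

bind(c,a); bind(a,e); move(a,d)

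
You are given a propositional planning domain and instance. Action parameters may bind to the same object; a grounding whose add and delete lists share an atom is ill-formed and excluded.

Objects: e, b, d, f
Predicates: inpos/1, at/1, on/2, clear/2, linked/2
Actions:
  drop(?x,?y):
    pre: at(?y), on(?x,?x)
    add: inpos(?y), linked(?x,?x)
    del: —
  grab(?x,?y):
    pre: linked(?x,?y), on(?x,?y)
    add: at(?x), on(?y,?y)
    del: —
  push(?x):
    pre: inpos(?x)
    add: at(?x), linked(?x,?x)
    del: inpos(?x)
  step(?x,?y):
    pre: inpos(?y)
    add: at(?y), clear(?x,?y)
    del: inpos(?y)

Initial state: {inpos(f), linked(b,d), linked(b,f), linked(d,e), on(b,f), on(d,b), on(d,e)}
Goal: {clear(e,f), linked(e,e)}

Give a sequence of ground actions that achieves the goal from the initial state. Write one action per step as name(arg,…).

1. grab(d,e)  →  {at(d), inpos(f), linked(b,d), linked(b,f), linked(d,e), on(b,f), on(d,b), on(d,e), on(e,e)}
2. drop(e,d)  →  {at(d), inpos(d), inpos(f), linked(b,d), linked(b,f), linked(d,e), linked(e,e), on(b,f), on(d,b), on(d,e), on(e,e)}
3. step(e,f)  →  {at(d), at(f), clear(e,f), inpos(d), linked(b,d), linked(b,f), linked(d,e), linked(e,e), on(b,f), on(d,b), on(d,e), on(e,e)}

grab(d,e); drop(e,d); step(e,f)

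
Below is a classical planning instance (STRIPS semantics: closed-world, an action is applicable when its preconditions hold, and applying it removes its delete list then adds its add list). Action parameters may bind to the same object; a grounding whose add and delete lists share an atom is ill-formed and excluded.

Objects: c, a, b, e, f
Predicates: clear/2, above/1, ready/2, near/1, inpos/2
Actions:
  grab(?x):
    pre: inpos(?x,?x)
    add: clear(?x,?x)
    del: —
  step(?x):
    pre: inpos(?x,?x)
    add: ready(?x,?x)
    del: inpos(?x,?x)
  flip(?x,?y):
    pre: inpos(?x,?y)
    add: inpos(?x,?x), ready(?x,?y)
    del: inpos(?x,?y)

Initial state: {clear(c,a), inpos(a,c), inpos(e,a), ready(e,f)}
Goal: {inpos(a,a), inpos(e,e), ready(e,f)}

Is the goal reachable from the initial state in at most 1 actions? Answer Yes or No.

No

1. flip(a,c)  →  {clear(c,a), inpos(a,a), inpos(e,a), ready(a,c), ready(e,f)}
2. flip(e,a)  →  {clear(c,a), inpos(a,a), inpos(e,e), ready(a,c), ready(e,a), ready(e,f)}
optimal plan length = 2; 2 > 1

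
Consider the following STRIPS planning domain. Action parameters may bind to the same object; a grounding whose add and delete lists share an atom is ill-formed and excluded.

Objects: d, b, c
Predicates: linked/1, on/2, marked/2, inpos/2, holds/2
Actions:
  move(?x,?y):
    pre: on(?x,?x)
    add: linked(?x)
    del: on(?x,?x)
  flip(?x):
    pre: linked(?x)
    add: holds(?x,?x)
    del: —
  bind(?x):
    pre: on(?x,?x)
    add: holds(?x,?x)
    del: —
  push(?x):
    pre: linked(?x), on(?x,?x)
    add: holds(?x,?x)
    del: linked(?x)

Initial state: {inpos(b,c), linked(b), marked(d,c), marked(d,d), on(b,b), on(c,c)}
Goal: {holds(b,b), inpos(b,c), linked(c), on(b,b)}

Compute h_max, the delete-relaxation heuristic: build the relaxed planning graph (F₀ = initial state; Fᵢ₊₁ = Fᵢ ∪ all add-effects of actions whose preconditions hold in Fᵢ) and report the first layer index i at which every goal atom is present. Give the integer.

F0 = init (6 atoms)
F1 = F0 ∪ {holds(b,b), holds(c,c), linked(c)}  (9 atoms)
goal ⊆ F1  ⇒  h_max = 1

1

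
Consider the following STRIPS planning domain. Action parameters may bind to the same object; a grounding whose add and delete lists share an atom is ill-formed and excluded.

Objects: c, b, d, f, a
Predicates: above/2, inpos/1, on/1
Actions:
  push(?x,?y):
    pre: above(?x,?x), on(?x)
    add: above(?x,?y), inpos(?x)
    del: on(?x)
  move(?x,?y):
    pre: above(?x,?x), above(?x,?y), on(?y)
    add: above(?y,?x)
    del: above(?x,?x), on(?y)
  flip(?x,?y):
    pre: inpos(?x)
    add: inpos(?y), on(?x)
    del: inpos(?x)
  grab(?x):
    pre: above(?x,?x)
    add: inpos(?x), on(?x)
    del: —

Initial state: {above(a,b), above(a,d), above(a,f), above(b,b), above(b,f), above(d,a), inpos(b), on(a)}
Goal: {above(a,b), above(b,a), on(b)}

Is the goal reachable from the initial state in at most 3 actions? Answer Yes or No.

Yes

1. flip(b,c)  →  {above(a,b), above(a,d), above(a,f), above(b,b), above(b,f), above(d,a), inpos(c), on(a), on(b)}
2. push(b,a)  →  {above(a,b), above(a,d), above(a,f), above(b,a), above(b,b), above(b,f), above(d,a), inpos(b), inpos(c), on(a)}
3. flip(b,c)  →  {above(a,b), above(a,d), above(a,f), above(b,a), above(b,b), above(b,f), above(d,a), inpos(c), on(a), on(b)}
optimal plan length = 3; 3 ≤ 3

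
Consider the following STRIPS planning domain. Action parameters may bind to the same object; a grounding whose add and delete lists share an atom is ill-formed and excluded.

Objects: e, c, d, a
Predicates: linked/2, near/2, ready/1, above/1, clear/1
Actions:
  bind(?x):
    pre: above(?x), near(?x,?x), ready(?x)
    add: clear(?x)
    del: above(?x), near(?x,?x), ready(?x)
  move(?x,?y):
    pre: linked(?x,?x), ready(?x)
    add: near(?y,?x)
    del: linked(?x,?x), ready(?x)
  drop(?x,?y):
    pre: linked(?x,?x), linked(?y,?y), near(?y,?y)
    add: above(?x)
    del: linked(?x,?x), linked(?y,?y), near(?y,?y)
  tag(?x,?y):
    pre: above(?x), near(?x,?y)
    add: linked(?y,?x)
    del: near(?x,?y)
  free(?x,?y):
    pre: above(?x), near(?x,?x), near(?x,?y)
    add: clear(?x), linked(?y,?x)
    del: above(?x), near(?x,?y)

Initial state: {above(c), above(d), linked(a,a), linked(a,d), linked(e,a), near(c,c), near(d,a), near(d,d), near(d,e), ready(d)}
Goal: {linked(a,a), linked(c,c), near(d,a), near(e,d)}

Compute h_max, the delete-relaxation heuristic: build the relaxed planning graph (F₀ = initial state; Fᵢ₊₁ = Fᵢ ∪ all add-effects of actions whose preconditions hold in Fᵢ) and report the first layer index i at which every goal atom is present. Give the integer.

F0 = init (10 atoms)
F1 = F0 ∪ {clear(c), clear(d), linked(c,c), linked(d,d), linked(e,d)}  (15 atoms)
F2 = F1 ∪ {above(a), near(a,d), near(c,d), near(e,d)}  (19 atoms)
goal ⊆ F2  ⇒  h_max = 2

2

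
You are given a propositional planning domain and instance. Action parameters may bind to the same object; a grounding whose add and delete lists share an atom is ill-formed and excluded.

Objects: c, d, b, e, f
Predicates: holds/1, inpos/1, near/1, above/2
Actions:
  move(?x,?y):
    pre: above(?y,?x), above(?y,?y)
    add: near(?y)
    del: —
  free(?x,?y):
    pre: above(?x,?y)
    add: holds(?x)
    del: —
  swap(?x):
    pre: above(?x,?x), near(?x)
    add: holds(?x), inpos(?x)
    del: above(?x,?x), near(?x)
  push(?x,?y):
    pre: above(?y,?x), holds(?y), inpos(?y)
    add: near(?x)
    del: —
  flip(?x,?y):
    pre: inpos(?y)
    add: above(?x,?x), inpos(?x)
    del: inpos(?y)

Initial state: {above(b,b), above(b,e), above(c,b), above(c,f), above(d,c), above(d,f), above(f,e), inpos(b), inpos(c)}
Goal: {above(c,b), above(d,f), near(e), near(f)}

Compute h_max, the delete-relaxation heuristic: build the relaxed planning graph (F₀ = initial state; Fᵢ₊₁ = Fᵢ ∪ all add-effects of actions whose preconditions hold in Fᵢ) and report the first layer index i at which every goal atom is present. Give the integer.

2

F0 = init (9 atoms)
F1 = F0 ∪ {above(c,c), above(d,d), above(e,e), above(f,f), holds(b), holds(c), holds(d), holds(f), inpos(d), inpos(e), inpos(f), near(b)}  (21 atoms)
F2 = F1 ∪ {holds(e), near(c), near(d), near(e), near(f)}  (26 atoms)
goal ⊆ F2  ⇒  h_max = 2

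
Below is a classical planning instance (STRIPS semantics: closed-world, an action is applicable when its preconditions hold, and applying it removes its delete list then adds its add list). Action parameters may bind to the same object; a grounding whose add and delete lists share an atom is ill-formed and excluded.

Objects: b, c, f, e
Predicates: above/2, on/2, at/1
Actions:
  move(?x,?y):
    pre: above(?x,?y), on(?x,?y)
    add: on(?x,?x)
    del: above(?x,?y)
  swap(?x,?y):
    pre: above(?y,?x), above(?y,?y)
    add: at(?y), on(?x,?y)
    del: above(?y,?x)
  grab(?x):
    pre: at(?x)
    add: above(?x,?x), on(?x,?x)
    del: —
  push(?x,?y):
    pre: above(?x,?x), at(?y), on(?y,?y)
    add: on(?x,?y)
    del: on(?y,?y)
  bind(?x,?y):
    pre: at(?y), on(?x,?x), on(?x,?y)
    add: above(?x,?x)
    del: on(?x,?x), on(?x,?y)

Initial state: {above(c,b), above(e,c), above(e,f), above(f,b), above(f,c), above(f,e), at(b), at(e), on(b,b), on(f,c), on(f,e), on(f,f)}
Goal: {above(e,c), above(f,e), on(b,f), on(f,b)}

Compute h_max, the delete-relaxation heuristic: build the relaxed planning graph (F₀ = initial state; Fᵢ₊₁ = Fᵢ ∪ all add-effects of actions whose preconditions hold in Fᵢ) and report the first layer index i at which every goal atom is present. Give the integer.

2

F0 = init (12 atoms)
F1 = F0 ∪ {above(b,b), above(e,e), above(f,f), on(e,e)}  (16 atoms)
F2 = F1 ∪ {at(f), on(b,e), on(b,f), on(c,e), on(c,f), on(e,b), on(e,f), on(f,b)}  (24 atoms)
goal ⊆ F2  ⇒  h_max = 2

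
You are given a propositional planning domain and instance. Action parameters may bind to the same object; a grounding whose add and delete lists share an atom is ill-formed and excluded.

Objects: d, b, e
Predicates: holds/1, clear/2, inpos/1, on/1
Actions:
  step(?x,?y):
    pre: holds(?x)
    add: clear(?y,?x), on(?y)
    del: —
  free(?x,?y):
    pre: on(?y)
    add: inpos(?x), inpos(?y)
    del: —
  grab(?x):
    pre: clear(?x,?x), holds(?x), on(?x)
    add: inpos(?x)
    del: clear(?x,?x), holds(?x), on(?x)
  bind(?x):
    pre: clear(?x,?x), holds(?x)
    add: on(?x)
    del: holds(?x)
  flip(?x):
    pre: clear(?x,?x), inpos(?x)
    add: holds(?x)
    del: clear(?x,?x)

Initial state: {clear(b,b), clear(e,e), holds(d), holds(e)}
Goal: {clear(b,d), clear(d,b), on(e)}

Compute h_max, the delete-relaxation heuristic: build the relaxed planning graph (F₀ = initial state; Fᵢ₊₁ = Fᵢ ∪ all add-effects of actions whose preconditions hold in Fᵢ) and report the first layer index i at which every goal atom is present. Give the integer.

F0 = init (4 atoms)
F1 = F0 ∪ {clear(b,d), clear(b,e), clear(d,d), clear(d,e), clear(e,d), on(b), on(d), on(e)}  (12 atoms)
F2 = F1 ∪ {inpos(b), inpos(d), inpos(e)}  (15 atoms)
F3 = F2 ∪ {holds(b)}  (16 atoms)
F4 = F3 ∪ {clear(d,b), clear(e,b)}  (18 atoms)
goal ⊆ F4  ⇒  h_max = 4

4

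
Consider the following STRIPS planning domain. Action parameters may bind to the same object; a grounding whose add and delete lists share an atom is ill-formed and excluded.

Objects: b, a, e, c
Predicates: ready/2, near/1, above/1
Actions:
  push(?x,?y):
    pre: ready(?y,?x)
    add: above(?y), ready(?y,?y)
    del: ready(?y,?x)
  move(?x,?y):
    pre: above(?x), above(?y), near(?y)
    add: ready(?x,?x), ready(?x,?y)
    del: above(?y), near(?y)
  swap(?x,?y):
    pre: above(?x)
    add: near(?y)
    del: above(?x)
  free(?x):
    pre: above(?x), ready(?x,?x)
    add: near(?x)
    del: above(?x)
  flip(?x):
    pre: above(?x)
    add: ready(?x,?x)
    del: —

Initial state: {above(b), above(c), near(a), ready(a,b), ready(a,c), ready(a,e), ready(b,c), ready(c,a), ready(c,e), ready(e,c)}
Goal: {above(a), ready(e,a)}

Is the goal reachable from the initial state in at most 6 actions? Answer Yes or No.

Yes

1. push(b,a)  →  {above(a), above(b), above(c), near(a), ready(a,a), ready(a,c), ready(a,e), ready(b,c), ready(c,a), ready(c,e), ready(e,c)}
2. push(c,e)  →  {above(a), above(b), above(c), above(e), near(a), ready(a,a), ready(a,c), ready(a,e), ready(b,c), ready(c,a), ready(c,e), ready(e,e)}
3. move(e,a)  →  {above(b), above(c), above(e), ready(a,a), ready(a,c), ready(a,e), ready(b,c), ready(c,a), ready(c,e), ready(e,a), ready(e,e)}
4. push(e,a)  →  {above(a), above(b), above(c), above(e), ready(a,a), ready(a,c), ready(b,c), ready(c,a), ready(c,e), ready(e,a), ready(e,e)}
optimal plan length = 4; 4 ≤ 6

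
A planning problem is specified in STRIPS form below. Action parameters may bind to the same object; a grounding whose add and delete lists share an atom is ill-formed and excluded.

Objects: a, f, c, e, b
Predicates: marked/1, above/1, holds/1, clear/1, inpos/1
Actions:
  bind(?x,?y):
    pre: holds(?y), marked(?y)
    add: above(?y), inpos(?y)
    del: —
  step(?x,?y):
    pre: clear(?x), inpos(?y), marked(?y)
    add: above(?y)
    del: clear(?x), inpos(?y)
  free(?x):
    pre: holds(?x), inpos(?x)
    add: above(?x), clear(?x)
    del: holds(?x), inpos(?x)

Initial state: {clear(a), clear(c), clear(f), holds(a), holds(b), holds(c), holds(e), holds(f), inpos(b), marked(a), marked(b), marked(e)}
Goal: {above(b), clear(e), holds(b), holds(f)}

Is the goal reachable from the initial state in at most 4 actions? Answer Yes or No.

1. bind(a,e)  →  {above(e), clear(a), clear(c), clear(f), holds(a), holds(b), holds(c), holds(e), holds(f), inpos(b), inpos(e), marked(a), marked(b), marked(e)}
2. bind(a,b)  →  {above(b), above(e), clear(a), clear(c), clear(f), holds(a), holds(b), holds(c), holds(e), holds(f), inpos(b), inpos(e), marked(a), marked(b), marked(e)}
3. free(e)  →  {above(b), above(e), clear(a), clear(c), clear(e), clear(f), holds(a), holds(b), holds(c), holds(f), inpos(b), marked(a), marked(b), marked(e)}
optimal plan length = 3; 3 ≤ 4

Yes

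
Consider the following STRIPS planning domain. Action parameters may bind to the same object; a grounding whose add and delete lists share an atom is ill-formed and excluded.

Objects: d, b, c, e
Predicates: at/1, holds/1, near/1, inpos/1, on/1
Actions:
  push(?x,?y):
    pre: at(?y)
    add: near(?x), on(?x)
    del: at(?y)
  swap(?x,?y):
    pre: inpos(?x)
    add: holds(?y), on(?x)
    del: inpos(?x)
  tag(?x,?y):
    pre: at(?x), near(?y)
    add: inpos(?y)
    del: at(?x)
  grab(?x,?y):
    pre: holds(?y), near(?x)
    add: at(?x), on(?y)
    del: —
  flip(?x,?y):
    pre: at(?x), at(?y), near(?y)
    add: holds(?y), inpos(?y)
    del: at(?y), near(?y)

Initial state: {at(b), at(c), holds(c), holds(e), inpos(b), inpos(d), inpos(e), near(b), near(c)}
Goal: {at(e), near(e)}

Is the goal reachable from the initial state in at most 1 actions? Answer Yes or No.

No

1. push(e,b)  →  {at(c), holds(c), holds(e), inpos(b), inpos(d), inpos(e), near(b), near(c), near(e), on(e)}
2. grab(e,c)  →  {at(c), at(e), holds(c), holds(e), inpos(b), inpos(d), inpos(e), near(b), near(c), near(e), on(c), on(e)}
optimal plan length = 2; 2 > 1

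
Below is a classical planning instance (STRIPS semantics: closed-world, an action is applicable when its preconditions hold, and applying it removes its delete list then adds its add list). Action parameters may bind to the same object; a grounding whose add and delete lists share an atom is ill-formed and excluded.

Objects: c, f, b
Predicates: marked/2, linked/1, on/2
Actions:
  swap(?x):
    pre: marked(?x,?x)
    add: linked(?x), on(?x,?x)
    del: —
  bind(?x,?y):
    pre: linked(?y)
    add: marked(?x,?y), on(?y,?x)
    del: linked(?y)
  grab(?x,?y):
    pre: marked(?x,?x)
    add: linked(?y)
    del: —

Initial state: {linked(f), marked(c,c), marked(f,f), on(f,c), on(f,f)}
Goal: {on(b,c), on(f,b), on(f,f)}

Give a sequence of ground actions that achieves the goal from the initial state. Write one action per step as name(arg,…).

bind(b,f); grab(c,b); bind(c,b)

1. bind(b,f)  →  {marked(b,f), marked(c,c), marked(f,f), on(f,b), on(f,c), on(f,f)}
2. grab(c,b)  →  {linked(b), marked(b,f), marked(c,c), marked(f,f), on(f,b), on(f,c), on(f,f)}
3. bind(c,b)  →  {marked(b,f), marked(c,b), marked(c,c), marked(f,f), on(b,c), on(f,b), on(f,c), on(f,f)}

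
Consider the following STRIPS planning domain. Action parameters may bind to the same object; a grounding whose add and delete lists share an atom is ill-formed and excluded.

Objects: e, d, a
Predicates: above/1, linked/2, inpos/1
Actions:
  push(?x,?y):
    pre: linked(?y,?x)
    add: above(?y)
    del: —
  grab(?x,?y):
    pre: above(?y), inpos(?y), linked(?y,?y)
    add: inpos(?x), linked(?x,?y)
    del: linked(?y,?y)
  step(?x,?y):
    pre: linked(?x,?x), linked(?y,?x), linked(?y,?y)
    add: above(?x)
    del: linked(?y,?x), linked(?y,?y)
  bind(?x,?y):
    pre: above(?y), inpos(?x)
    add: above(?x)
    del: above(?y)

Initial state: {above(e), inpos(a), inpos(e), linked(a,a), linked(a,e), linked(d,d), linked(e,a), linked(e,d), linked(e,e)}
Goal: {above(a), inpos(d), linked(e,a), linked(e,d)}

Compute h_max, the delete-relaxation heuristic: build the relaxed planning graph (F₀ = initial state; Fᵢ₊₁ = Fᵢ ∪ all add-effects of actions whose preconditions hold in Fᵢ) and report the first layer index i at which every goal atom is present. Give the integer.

F0 = init (9 atoms)
F1 = F0 ∪ {above(a), above(d), inpos(d), linked(d,e)}  (13 atoms)
goal ⊆ F1  ⇒  h_max = 1

1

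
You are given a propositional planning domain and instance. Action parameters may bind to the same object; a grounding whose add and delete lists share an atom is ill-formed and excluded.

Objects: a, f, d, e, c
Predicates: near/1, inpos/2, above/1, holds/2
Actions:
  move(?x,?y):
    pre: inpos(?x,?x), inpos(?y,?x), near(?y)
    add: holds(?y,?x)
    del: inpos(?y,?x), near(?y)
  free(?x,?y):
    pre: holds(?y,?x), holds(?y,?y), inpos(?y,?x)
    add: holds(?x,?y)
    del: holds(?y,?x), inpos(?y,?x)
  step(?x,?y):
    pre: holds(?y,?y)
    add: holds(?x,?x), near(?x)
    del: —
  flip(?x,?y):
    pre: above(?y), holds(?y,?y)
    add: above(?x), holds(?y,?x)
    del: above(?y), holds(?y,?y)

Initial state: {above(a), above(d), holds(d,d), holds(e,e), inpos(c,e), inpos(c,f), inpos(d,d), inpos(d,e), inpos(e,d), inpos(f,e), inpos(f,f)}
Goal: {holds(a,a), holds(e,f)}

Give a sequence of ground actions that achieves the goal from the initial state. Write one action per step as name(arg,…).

step(a,d); flip(e,d); flip(f,e)

1. step(a,d)  →  {above(a), above(d), holds(a,a), holds(d,d), holds(e,e), inpos(c,e), inpos(c,f), inpos(d,d), inpos(d,e), inpos(e,d), inpos(f,e), inpos(f,f), near(a)}
2. flip(e,d)  →  {above(a), above(e), holds(a,a), holds(d,e), holds(e,e), inpos(c,e), inpos(c,f), inpos(d,d), inpos(d,e), inpos(e,d), inpos(f,e), inpos(f,f), near(a)}
3. flip(f,e)  →  {above(a), above(f), holds(a,a), holds(d,e), holds(e,f), inpos(c,e), inpos(c,f), inpos(d,d), inpos(d,e), inpos(e,d), inpos(f,e), inpos(f,f), near(a)}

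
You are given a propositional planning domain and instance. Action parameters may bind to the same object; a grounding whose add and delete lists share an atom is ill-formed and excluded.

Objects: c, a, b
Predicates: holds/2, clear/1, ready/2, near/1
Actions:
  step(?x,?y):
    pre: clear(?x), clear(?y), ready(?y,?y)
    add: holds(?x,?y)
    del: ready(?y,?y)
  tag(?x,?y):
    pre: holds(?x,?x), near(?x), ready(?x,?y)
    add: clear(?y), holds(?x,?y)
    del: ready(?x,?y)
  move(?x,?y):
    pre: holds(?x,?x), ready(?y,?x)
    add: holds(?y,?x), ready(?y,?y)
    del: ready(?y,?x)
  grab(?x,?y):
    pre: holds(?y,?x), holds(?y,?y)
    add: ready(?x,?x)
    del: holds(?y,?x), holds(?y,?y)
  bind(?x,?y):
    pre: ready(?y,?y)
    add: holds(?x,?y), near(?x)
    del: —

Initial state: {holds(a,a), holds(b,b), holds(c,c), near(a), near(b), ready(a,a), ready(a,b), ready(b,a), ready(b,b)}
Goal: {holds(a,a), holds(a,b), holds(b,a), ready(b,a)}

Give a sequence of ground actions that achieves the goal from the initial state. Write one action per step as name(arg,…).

1. tag(a,b)  →  {clear(b), holds(a,a), holds(a,b), holds(b,b), holds(c,c), near(a), near(b), ready(a,a), ready(b,a), ready(b,b)}
2. bind(b,a)  →  {clear(b), holds(a,a), holds(a,b), holds(b,a), holds(b,b), holds(c,c), near(a), near(b), ready(a,a), ready(b,a), ready(b,b)}

tag(a,b); bind(b,a)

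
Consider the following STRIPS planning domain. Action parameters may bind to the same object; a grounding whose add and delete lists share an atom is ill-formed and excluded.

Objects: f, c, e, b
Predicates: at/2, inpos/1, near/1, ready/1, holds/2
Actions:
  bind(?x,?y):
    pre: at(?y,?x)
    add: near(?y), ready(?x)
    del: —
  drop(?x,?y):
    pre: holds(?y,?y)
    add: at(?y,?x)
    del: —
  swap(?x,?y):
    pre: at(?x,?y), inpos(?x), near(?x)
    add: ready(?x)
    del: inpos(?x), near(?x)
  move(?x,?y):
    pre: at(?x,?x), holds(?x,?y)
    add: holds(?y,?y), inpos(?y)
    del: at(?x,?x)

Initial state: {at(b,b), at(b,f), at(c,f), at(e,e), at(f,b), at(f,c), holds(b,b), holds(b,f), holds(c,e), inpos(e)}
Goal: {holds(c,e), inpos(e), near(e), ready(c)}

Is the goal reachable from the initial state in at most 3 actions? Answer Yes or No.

Yes

1. bind(c,f)  →  {at(b,b), at(b,f), at(c,f), at(e,e), at(f,b), at(f,c), holds(b,b), holds(b,f), holds(c,e), inpos(e), near(f), ready(c)}
2. bind(e,e)  →  {at(b,b), at(b,f), at(c,f), at(e,e), at(f,b), at(f,c), holds(b,b), holds(b,f), holds(c,e), inpos(e), near(e), near(f), ready(c), ready(e)}
optimal plan length = 2; 2 ≤ 3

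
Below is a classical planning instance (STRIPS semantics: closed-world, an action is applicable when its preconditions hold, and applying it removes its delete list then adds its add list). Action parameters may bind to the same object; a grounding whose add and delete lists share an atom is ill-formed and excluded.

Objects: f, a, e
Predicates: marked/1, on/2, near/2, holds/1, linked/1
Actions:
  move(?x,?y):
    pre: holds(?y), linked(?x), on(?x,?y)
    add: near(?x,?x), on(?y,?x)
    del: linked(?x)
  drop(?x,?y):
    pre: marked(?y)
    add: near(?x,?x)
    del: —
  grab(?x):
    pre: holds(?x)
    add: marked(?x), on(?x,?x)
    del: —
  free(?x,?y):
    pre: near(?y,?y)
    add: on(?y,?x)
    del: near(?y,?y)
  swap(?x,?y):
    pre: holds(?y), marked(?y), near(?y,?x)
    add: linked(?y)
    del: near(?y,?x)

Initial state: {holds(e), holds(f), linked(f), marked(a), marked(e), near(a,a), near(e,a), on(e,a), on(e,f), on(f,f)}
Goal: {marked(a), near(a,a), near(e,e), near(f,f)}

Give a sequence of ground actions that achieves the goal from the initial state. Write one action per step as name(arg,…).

move(f,f); drop(e,a)

1. move(f,f)  →  {holds(e), holds(f), marked(a), marked(e), near(a,a), near(e,a), near(f,f), on(e,a), on(e,f), on(f,f)}
2. drop(e,a)  →  {holds(e), holds(f), marked(a), marked(e), near(a,a), near(e,a), near(e,e), near(f,f), on(e,a), on(e,f), on(f,f)}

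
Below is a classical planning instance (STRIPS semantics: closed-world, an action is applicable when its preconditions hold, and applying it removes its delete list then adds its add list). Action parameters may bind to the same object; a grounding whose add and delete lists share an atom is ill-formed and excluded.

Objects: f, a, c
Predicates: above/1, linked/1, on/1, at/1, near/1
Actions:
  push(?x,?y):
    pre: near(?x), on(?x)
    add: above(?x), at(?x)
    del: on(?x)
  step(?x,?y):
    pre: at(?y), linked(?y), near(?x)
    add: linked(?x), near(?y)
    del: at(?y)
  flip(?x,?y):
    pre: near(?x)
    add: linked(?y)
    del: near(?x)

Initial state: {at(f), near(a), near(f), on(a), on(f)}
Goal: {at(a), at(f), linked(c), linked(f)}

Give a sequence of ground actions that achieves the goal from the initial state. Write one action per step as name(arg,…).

push(a,f); flip(f,f); flip(a,c)

1. push(a,f)  →  {above(a), at(a), at(f), near(a), near(f), on(f)}
2. flip(f,f)  →  {above(a), at(a), at(f), linked(f), near(a), on(f)}
3. flip(a,c)  →  {above(a), at(a), at(f), linked(c), linked(f), on(f)}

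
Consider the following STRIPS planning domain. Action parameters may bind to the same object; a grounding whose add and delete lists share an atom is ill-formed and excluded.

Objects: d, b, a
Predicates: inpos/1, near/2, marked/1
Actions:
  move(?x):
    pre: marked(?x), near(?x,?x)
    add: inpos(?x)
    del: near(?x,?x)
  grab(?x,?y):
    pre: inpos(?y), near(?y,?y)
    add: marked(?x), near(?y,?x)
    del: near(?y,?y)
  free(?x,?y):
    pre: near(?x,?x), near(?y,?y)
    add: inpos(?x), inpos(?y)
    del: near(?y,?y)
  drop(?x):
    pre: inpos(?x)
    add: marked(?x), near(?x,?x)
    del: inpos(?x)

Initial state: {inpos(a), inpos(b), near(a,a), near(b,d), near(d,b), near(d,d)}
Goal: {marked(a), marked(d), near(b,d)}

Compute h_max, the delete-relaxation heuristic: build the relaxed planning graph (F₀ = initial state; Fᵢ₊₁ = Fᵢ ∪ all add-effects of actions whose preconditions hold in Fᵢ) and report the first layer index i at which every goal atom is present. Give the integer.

1

F0 = init (6 atoms)
F1 = F0 ∪ {inpos(d), marked(a), marked(b), marked(d), near(a,b), near(a,d), near(b,b)}  (13 atoms)
goal ⊆ F1  ⇒  h_max = 1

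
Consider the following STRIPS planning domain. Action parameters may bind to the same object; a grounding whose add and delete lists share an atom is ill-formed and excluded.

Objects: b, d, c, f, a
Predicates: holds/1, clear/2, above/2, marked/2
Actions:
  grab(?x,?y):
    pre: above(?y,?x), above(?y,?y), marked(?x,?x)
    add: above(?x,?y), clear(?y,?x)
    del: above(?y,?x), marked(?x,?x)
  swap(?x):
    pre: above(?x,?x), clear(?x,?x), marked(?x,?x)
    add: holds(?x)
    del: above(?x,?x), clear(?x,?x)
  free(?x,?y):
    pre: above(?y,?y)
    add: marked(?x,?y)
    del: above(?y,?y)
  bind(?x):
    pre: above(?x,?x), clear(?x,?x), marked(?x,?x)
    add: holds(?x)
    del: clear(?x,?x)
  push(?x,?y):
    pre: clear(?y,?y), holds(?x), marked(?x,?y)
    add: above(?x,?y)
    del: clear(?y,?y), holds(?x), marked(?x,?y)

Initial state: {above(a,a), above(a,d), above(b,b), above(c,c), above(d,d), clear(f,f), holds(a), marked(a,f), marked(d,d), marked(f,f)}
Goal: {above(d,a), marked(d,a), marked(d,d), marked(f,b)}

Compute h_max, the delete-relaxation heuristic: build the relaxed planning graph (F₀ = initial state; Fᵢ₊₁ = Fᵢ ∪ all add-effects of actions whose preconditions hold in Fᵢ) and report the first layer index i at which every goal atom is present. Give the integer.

F0 = init (10 atoms)
F1 = F0 ∪ {above(a,f), above(d,a), clear(a,d), marked(a,a), marked(a,b), marked(a,c), marked(a,d), marked(b,a), marked(b,b), marked(b,c), marked(b,d), marked(c,a), marked(c,b), marked(c,c), marked(c,d), marked(d,a), marked(d,b), marked(d,c), marked(f,a), marked(f,b), marked(f,c), marked(f,d)}  (32 atoms)
goal ⊆ F1  ⇒  h_max = 1

1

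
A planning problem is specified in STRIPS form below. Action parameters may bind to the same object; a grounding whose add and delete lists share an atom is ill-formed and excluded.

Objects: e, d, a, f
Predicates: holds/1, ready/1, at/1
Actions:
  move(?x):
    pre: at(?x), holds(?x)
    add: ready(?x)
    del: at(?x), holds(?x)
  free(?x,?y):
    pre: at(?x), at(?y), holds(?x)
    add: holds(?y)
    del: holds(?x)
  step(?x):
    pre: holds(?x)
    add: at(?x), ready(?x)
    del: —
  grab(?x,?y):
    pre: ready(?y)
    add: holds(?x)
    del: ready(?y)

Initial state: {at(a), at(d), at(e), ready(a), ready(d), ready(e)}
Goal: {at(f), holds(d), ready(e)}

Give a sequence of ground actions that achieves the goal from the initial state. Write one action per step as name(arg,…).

1. grab(d,d)  →  {at(a), at(d), at(e), holds(d), ready(a), ready(e)}
2. grab(f,a)  →  {at(a), at(d), at(e), holds(d), holds(f), ready(e)}
3. step(f)  →  {at(a), at(d), at(e), at(f), holds(d), holds(f), ready(e), ready(f)}

grab(d,d); grab(f,a); step(f)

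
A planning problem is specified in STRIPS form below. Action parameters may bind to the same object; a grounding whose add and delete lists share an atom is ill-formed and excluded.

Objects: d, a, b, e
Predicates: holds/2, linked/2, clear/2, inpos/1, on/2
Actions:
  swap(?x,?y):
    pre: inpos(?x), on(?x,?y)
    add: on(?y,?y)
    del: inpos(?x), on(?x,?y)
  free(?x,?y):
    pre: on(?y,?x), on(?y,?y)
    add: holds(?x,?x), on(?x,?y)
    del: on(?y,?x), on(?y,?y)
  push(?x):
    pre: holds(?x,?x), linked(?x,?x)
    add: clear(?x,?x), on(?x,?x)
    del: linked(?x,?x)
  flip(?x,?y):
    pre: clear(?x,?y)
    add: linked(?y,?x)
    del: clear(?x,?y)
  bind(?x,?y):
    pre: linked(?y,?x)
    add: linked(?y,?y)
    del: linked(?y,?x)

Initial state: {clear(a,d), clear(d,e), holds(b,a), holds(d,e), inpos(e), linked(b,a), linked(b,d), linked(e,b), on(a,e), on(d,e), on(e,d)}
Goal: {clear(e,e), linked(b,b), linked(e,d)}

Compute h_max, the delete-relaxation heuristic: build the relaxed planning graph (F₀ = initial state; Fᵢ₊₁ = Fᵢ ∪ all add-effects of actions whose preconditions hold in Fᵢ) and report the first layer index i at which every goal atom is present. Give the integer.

F0 = init (11 atoms)
F1 = F0 ∪ {linked(b,b), linked(d,a), linked(e,d), linked(e,e), on(d,d)}  (16 atoms)
F2 = F1 ∪ {holds(e,e), linked(d,d)}  (18 atoms)
F3 = F2 ∪ {clear(e,e), on(e,e)}  (20 atoms)
goal ⊆ F3  ⇒  h_max = 3

3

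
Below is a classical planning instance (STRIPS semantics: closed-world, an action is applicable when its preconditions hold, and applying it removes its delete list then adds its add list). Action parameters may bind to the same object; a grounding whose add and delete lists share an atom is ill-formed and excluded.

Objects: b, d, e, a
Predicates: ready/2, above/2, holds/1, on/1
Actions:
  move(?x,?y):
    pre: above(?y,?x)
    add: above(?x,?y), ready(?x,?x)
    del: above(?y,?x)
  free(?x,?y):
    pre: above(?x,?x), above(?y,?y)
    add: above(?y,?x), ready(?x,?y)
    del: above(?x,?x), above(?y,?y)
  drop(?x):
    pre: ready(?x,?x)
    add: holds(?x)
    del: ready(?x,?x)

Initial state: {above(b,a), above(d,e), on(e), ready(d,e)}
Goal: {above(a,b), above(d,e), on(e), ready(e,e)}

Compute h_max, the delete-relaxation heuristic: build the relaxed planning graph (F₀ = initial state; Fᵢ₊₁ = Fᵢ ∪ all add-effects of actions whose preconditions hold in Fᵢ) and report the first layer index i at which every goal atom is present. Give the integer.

1

F0 = init (4 atoms)
F1 = F0 ∪ {above(a,b), above(e,d), ready(a,a), ready(e,e)}  (8 atoms)
goal ⊆ F1  ⇒  h_max = 1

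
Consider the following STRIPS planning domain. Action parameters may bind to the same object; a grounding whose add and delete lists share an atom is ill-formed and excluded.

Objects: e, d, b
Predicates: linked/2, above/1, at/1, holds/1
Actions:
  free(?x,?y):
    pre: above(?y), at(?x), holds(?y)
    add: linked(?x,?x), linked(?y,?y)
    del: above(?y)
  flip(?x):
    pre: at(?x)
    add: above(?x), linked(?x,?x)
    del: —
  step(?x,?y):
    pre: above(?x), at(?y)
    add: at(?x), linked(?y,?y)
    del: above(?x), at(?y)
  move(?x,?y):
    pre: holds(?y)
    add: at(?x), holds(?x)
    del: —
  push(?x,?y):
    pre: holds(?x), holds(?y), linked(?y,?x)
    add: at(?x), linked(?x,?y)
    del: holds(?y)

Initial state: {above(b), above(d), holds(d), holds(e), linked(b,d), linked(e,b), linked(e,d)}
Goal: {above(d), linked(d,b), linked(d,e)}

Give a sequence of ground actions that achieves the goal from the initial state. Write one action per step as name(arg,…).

move(b,e); push(d,e); push(d,b)

1. move(b,e)  →  {above(b), above(d), at(b), holds(b), holds(d), holds(e), linked(b,d), linked(e,b), linked(e,d)}
2. push(d,e)  →  {above(b), above(d), at(b), at(d), holds(b), holds(d), linked(b,d), linked(d,e), linked(e,b), linked(e,d)}
3. push(d,b)  →  {above(b), above(d), at(b), at(d), holds(d), linked(b,d), linked(d,b), linked(d,e), linked(e,b), linked(e,d)}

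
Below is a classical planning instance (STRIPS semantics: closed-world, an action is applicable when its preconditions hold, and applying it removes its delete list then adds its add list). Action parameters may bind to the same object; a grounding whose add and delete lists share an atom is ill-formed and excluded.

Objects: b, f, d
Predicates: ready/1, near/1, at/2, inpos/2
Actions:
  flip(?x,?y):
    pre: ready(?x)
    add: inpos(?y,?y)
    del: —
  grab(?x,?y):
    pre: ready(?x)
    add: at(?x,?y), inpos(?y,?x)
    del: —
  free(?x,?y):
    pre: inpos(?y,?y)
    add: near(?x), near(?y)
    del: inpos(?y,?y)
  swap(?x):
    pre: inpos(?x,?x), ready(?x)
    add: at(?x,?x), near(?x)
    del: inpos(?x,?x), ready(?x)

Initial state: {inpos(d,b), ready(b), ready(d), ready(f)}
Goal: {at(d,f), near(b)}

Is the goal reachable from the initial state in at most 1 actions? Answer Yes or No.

1. flip(b,b)  →  {inpos(b,b), inpos(d,b), ready(b), ready(d), ready(f)}
2. grab(d,f)  →  {at(d,f), inpos(b,b), inpos(d,b), inpos(f,d), ready(b), ready(d), ready(f)}
3. free(b,b)  →  {at(d,f), inpos(d,b), inpos(f,d), near(b), ready(b), ready(d), ready(f)}
optimal plan length = 3; 3 > 1

No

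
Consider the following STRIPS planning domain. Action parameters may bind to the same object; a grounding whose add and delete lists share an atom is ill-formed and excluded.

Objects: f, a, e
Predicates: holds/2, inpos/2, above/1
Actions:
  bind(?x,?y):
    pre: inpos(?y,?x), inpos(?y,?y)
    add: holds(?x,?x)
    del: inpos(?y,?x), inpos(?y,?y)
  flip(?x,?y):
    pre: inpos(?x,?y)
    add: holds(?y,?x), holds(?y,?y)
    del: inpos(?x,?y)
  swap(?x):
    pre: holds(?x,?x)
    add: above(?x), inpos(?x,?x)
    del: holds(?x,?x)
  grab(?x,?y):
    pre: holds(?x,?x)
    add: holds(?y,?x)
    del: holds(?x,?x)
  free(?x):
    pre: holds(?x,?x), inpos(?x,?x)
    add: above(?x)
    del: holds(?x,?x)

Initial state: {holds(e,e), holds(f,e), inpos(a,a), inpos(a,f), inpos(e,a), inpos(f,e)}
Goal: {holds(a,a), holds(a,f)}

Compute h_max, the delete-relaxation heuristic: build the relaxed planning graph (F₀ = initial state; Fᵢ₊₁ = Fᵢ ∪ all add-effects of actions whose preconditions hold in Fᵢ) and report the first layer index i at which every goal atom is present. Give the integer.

F0 = init (6 atoms)
F1 = F0 ∪ {above(e), holds(a,a), holds(a,e), holds(e,f), holds(f,a), holds(f,f), inpos(e,e)}  (13 atoms)
F2 = F1 ∪ {above(a), above(f), holds(a,f), holds(e,a), inpos(f,f)}  (18 atoms)
goal ⊆ F2  ⇒  h_max = 2

2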